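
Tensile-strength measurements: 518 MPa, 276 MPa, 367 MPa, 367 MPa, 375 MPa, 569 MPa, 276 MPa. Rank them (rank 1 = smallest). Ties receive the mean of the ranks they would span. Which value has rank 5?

375

Sorted (ascending): 276, 276, 367, 367, 375, 518, 569
The 2 values of 276 occupy positions 1–2 → average rank (1+2)/2 = 1.5.
The 2 values of 367 occupy positions 3–4 → average rank (3+4)/2 = 3.5.
Rank 5 → value 375.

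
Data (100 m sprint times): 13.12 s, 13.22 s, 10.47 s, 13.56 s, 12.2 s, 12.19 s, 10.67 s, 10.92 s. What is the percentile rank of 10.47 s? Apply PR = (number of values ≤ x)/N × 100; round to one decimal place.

N = 8.
Strictly below 10.47: 0. Equal to 10.47: 1.
PR = 1/8 × 100 = 12.5

12.5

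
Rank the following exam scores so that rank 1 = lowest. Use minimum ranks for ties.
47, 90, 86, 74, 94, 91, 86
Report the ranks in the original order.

1, 5, 3, 2, 7, 6, 3

Sorted (ascending): 47, 74, 86, 86, 90, 91, 94
The 2 values of 86 occupy positions 3–4 → each gets rank 3.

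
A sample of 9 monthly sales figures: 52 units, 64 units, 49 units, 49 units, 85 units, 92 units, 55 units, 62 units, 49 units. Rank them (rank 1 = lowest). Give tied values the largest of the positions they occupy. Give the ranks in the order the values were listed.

4, 7, 3, 3, 8, 9, 5, 6, 3

Sorted (ascending): 49, 49, 49, 52, 55, 62, 64, 85, 92
The 3 values of 49 occupy positions 1–3 → each gets rank 3.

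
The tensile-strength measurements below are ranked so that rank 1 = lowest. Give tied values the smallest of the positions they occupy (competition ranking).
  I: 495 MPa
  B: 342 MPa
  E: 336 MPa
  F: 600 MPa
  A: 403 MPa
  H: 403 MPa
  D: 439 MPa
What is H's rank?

Sorted (ascending): 336, 342, 403, 403, 439, 495, 600
The 2 values of 403 occupy positions 3–4 → each gets rank 3.
H has value 403 MPa → rank 3.

3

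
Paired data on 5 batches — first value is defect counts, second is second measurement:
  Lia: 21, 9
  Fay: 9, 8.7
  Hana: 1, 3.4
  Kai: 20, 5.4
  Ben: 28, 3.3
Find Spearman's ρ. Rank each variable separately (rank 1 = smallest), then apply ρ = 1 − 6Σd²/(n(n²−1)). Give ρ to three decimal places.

-0.100

Ranks of variable 1: 4, 2, 1, 3, 5
Ranks of variable 2: 5, 4, 2, 3, 1
d = r₁ − r₂: -1, -2, -1, 0, 4
d²: 1, 4, 1, 0, 16; Σd² = 22
ρ = 1 − 6·22/(5·24) = 1 − 132/120 = -0.100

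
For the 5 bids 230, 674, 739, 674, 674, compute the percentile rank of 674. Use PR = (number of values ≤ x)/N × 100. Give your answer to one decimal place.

80.0

N = 5.
Strictly below 674: 1. Equal to 674: 3.
PR = 4/5 × 100 = 80.0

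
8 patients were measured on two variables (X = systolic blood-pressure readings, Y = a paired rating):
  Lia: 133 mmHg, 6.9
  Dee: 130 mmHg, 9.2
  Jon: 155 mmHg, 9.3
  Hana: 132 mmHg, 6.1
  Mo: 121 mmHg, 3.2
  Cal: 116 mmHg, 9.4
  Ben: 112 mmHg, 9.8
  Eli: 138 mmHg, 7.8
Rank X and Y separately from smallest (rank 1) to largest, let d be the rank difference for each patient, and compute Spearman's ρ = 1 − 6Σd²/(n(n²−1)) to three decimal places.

Ranks of variable 1: 6, 4, 8, 5, 3, 2, 1, 7
Ranks of variable 2: 3, 5, 6, 2, 1, 7, 8, 4
d = r₁ − r₂: 3, -1, 2, 3, 2, -5, -7, 3
d²: 9, 1, 4, 9, 4, 25, 49, 9; Σd² = 110
ρ = 1 − 6·110/(8·63) = 1 − 660/504 = -0.310

-0.310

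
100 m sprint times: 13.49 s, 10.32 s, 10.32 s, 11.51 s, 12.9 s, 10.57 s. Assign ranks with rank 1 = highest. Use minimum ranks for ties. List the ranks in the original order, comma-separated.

Sorted (descending): 13.49, 12.9, 11.51, 10.57, 10.32, 10.32
The 2 values of 10.32 occupy positions 5–6 → each gets rank 5.

1, 5, 5, 3, 2, 4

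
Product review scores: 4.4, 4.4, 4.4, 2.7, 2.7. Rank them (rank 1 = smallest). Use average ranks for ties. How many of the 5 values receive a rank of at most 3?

Sorted (ascending): 2.7, 2.7, 4.4, 4.4, 4.4
The 2 values of 2.7 occupy positions 1–2 → average rank (1+2)/2 = 1.5.
The 3 values of 4.4 occupy positions 3–5 → average rank 4.
Ranks ≤ 3: {1.5, 1.5} → 2 values.

2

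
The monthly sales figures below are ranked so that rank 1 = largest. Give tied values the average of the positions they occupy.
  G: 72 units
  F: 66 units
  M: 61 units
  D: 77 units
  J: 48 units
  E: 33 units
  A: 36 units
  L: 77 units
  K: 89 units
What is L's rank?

2.5

Sorted (descending): 89, 77, 77, 72, 66, 61, 48, 36, 33
The 2 values of 77 occupy positions 2–3 → average rank (2+3)/2 = 2.5.
L has value 77 units → rank 2.5.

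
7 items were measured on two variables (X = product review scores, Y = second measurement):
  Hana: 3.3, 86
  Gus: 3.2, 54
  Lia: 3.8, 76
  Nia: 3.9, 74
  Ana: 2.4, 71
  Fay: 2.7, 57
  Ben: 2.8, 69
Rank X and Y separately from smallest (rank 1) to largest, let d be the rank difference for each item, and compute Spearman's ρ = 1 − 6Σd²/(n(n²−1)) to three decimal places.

Ranks of variable 1: 5, 4, 6, 7, 1, 2, 3
Ranks of variable 2: 7, 1, 6, 5, 4, 2, 3
d = r₁ − r₂: -2, 3, 0, 2, -3, 0, 0
d²: 4, 9, 0, 4, 9, 0, 0; Σd² = 26
ρ = 1 − 6·26/(7·48) = 1 − 156/336 = 0.536

0.536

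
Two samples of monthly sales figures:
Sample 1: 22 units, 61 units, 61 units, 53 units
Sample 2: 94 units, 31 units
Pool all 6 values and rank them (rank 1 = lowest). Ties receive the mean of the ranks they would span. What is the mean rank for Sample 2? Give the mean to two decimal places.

Sorted (ascending): 22, 31, 53, 61, 61, 94
The 2 values of 61 occupy positions 4–5 → average rank (4+5)/2 = 4.5.
Sample 2 values → pooled ranks: 94→6, 31→2
Mean rank = (6 + 2) / 2 = 4.00

4.00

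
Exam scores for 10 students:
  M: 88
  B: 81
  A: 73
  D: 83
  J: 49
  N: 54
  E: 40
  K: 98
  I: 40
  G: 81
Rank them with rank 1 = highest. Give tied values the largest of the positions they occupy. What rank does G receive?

5

Sorted (descending): 98, 88, 83, 81, 81, 73, 54, 49, 40, 40
The 2 values of 81 occupy positions 4–5 → each gets rank 5.
The 2 values of 40 occupy positions 9–10 → each gets rank 10.
G has value 81 → rank 5.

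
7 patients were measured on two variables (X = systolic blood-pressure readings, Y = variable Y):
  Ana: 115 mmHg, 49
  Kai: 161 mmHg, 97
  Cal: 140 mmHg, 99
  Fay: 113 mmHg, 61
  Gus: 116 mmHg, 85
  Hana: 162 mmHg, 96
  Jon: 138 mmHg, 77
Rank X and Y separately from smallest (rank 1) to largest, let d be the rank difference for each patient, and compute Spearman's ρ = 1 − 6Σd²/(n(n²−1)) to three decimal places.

Ranks of variable 1: 2, 6, 5, 1, 3, 7, 4
Ranks of variable 2: 1, 6, 7, 2, 4, 5, 3
d = r₁ − r₂: 1, 0, -2, -1, -1, 2, 1
d²: 1, 0, 4, 1, 1, 4, 1; Σd² = 12
ρ = 1 − 6·12/(7·48) = 1 − 72/336 = 0.786

0.786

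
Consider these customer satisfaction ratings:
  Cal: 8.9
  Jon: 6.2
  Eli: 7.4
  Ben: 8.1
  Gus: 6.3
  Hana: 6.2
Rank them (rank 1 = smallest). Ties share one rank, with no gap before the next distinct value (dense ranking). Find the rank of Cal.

Sorted (ascending): 6.2, 6.2, 6.3, 7.4, 8.1, 8.9
The 2 values of 6.2 share dense rank 1.
Remaining distinct values take the next consecutive integers.
Cal has value 8.9 → rank 5.

5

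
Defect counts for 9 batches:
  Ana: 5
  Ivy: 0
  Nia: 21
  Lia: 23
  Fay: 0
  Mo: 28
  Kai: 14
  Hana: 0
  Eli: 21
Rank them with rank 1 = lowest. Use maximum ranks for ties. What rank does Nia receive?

Sorted (ascending): 0, 0, 0, 5, 14, 21, 21, 23, 28
The 3 values of 0 occupy positions 1–3 → each gets rank 3.
The 2 values of 21 occupy positions 6–7 → each gets rank 7.
Nia has value 21 → rank 7.

7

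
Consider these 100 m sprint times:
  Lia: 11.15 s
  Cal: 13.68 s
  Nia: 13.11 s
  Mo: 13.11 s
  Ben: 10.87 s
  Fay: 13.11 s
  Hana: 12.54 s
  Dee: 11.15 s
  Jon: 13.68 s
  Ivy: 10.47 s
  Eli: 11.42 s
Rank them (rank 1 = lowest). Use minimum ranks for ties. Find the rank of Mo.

7

Sorted (ascending): 10.47, 10.87, 11.15, 11.15, 11.42, 12.54, 13.11, 13.11, 13.11, 13.68, 13.68
The 2 values of 11.15 occupy positions 3–4 → each gets rank 3.
The 3 values of 13.11 occupy positions 7–9 → each gets rank 7.
The 2 values of 13.68 occupy positions 10–11 → each gets rank 10.
Mo has value 13.11 s → rank 7.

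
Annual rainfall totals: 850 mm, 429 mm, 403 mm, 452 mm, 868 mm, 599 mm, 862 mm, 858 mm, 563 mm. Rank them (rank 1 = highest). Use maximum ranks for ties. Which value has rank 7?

Sorted (descending): 868, 862, 858, 850, 599, 563, 452, 429, 403
No ties — each value takes its position as its rank.
Rank 7 → value 452.

452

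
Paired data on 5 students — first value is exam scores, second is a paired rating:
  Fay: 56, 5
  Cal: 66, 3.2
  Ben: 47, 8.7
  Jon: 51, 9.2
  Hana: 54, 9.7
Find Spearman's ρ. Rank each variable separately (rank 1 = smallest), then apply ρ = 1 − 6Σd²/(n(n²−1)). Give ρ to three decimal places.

-0.600

Ranks of variable 1: 4, 5, 1, 2, 3
Ranks of variable 2: 2, 1, 3, 4, 5
d = r₁ − r₂: 2, 4, -2, -2, -2
d²: 4, 16, 4, 4, 4; Σd² = 32
ρ = 1 − 6·32/(5·24) = 1 − 192/120 = -0.600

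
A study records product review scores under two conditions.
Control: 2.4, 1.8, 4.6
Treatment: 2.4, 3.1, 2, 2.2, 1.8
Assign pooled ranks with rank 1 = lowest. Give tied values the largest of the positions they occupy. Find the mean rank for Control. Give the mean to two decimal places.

5.33

Sorted (ascending): 1.8, 1.8, 2, 2.2, 2.4, 2.4, 3.1, 4.6
The 2 values of 1.8 occupy positions 1–2 → each gets rank 2.
The 2 values of 2.4 occupy positions 5–6 → each gets rank 6.
Control values → pooled ranks: 2.4→6, 1.8→2, 4.6→8
Mean rank = (6 + 2 + 8) / 3 = 5.33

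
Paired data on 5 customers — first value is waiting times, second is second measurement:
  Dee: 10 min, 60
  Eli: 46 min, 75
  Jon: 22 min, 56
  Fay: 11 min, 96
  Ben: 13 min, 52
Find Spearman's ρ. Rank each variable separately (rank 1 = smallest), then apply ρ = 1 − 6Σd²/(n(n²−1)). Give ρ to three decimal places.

-0.100

Ranks of variable 1: 1, 5, 4, 2, 3
Ranks of variable 2: 3, 4, 2, 5, 1
d = r₁ − r₂: -2, 1, 2, -3, 2
d²: 4, 1, 4, 9, 4; Σd² = 22
ρ = 1 − 6·22/(5·24) = 1 − 132/120 = -0.100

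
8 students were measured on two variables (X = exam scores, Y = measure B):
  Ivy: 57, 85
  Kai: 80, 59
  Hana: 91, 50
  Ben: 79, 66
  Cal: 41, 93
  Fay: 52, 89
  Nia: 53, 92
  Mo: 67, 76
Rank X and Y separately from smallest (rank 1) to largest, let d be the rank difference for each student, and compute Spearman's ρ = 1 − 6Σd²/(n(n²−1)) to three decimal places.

Ranks of variable 1: 4, 7, 8, 6, 1, 2, 3, 5
Ranks of variable 2: 5, 2, 1, 3, 8, 6, 7, 4
d = r₁ − r₂: -1, 5, 7, 3, -7, -4, -4, 1
d²: 1, 25, 49, 9, 49, 16, 16, 1; Σd² = 166
ρ = 1 − 6·166/(8·63) = 1 − 996/504 = -0.976

-0.976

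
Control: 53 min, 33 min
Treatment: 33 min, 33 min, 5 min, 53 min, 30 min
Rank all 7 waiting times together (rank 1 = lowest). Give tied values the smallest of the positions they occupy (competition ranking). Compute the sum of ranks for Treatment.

15

Sorted (ascending): 5, 30, 33, 33, 33, 53, 53
The 3 values of 33 occupy positions 3–5 → each gets rank 3.
The 2 values of 53 occupy positions 6–7 → each gets rank 6.
Treatment values → pooled ranks: 33→3, 33→3, 5→1, 53→6, 30→2
Rank sum = 3 + 3 + 1 + 6 + 2 = 15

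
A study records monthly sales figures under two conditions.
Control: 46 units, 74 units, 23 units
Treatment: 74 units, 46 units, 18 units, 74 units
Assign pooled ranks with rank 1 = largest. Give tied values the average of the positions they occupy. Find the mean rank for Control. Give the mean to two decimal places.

Sorted (descending): 74, 74, 74, 46, 46, 23, 18
The 3 values of 74 occupy positions 1–3 → average rank 2.
The 2 values of 46 occupy positions 4–5 → average rank (4+5)/2 = 4.5.
Control values → pooled ranks: 46→4.5, 74→2, 23→6
Mean rank = (4.5 + 2 + 6) / 3 = 4.17

4.17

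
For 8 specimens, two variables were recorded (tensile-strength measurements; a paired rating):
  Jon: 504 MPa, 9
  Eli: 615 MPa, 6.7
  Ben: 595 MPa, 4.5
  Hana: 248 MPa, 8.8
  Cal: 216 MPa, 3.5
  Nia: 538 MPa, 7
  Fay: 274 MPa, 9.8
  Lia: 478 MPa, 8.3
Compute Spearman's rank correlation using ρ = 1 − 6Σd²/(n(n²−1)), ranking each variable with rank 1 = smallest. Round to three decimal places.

-0.190

Ranks of variable 1: 5, 8, 7, 2, 1, 6, 3, 4
Ranks of variable 2: 7, 3, 2, 6, 1, 4, 8, 5
d = r₁ − r₂: -2, 5, 5, -4, 0, 2, -5, -1
d²: 4, 25, 25, 16, 0, 4, 25, 1; Σd² = 100
ρ = 1 − 6·100/(8·63) = 1 − 600/504 = -0.190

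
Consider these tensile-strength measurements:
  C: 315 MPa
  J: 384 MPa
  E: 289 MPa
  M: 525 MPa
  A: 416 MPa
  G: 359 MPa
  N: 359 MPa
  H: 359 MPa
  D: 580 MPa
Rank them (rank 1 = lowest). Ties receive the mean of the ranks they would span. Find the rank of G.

4

Sorted (ascending): 289, 315, 359, 359, 359, 384, 416, 525, 580
The 3 values of 359 occupy positions 3–5 → average rank 4.
G has value 359 MPa → rank 4.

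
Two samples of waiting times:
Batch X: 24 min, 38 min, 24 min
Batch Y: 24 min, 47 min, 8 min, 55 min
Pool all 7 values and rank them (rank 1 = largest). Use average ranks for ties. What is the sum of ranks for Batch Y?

Sorted (descending): 55, 47, 38, 24, 24, 24, 8
The 3 values of 24 occupy positions 4–6 → average rank 5.
Batch Y values → pooled ranks: 24→5, 47→2, 8→7, 55→1
Rank sum = 5 + 2 + 7 + 1 = 15

15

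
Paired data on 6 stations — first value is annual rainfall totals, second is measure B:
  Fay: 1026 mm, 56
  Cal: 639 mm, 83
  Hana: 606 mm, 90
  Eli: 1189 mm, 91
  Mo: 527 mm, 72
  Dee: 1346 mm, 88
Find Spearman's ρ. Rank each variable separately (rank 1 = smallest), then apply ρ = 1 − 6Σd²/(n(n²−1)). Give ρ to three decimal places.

Ranks of variable 1: 4, 3, 2, 5, 1, 6
Ranks of variable 2: 1, 3, 5, 6, 2, 4
d = r₁ − r₂: 3, 0, -3, -1, -1, 2
d²: 9, 0, 9, 1, 1, 4; Σd² = 24
ρ = 1 − 6·24/(6·35) = 1 − 144/210 = 0.314

0.314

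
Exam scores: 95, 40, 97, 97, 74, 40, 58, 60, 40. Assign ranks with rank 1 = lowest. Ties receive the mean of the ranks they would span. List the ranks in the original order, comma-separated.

Sorted (ascending): 40, 40, 40, 58, 60, 74, 95, 97, 97
The 3 values of 40 occupy positions 1–3 → average rank 2.
The 2 values of 97 occupy positions 8–9 → average rank (8+9)/2 = 8.5.

7, 2, 8.5, 8.5, 6, 2, 4, 5, 2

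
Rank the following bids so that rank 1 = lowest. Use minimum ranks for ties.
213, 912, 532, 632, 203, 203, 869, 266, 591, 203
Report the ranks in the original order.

Sorted (ascending): 203, 203, 203, 213, 266, 532, 591, 632, 869, 912
The 3 values of 203 occupy positions 1–3 → each gets rank 1.

4, 10, 6, 8, 1, 1, 9, 5, 7, 1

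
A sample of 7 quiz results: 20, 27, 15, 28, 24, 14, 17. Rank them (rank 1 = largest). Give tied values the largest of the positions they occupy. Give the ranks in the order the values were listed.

Sorted (descending): 28, 27, 24, 20, 17, 15, 14
No ties — each value takes its position as its rank.

4, 2, 6, 1, 3, 7, 5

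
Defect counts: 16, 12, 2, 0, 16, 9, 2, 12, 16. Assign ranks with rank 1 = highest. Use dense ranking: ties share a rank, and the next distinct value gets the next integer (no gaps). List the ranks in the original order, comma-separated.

1, 2, 4, 5, 1, 3, 4, 2, 1

Sorted (descending): 16, 16, 16, 12, 12, 9, 2, 2, 0
The 3 values of 16 share dense rank 1.
The 2 values of 12 share dense rank 2.
The 2 values of 2 share dense rank 4.
Remaining distinct values take the next consecutive integers.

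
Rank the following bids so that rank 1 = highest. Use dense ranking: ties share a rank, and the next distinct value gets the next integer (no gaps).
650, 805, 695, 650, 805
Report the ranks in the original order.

Sorted (descending): 805, 805, 695, 650, 650
The 2 values of 805 share dense rank 1.
The 2 values of 650 share dense rank 3.
Remaining distinct values take the next consecutive integers.

3, 1, 2, 3, 1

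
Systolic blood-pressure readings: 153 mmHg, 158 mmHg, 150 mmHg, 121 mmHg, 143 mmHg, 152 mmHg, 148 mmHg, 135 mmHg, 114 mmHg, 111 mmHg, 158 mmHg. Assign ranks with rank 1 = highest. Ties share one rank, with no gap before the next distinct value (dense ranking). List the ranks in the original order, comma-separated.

2, 1, 4, 8, 6, 3, 5, 7, 9, 10, 1

Sorted (descending): 158, 158, 153, 152, 150, 148, 143, 135, 121, 114, 111
The 2 values of 158 share dense rank 1.
Remaining distinct values take the next consecutive integers.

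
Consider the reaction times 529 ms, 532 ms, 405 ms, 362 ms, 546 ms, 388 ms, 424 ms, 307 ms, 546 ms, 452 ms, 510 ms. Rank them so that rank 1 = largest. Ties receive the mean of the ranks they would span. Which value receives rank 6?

Sorted (descending): 546, 546, 532, 529, 510, 452, 424, 405, 388, 362, 307
The 2 values of 546 occupy positions 1–2 → average rank (1+2)/2 = 1.5.
Rank 6 → value 452.

452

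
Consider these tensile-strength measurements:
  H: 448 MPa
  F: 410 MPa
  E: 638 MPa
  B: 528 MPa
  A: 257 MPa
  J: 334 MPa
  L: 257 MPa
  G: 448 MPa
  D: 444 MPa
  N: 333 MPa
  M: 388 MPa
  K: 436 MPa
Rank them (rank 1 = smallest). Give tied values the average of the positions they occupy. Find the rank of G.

Sorted (ascending): 257, 257, 333, 334, 388, 410, 436, 444, 448, 448, 528, 638
The 2 values of 257 occupy positions 1–2 → average rank (1+2)/2 = 1.5.
The 2 values of 448 occupy positions 9–10 → average rank (9+10)/2 = 9.5.
G has value 448 MPa → rank 9.5.

9.5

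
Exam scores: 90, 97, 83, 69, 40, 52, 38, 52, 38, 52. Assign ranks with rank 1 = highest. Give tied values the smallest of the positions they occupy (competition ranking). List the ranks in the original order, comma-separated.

Sorted (descending): 97, 90, 83, 69, 52, 52, 52, 40, 38, 38
The 3 values of 52 occupy positions 5–7 → each gets rank 5.
The 2 values of 38 occupy positions 9–10 → each gets rank 9.

2, 1, 3, 4, 8, 5, 9, 5, 9, 5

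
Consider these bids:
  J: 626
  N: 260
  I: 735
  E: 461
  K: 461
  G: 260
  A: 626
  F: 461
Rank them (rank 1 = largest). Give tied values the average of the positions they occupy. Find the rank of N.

Sorted (descending): 735, 626, 626, 461, 461, 461, 260, 260
The 2 values of 626 occupy positions 2–3 → average rank (2+3)/2 = 2.5.
The 3 values of 461 occupy positions 4–6 → average rank 5.
The 2 values of 260 occupy positions 7–8 → average rank (7+8)/2 = 7.5.
N has value 260 → rank 7.5.

7.5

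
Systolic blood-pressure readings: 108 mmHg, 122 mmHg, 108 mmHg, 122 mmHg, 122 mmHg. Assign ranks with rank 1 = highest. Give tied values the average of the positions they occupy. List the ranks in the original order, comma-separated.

4.5, 2, 4.5, 2, 2

Sorted (descending): 122, 122, 122, 108, 108
The 3 values of 122 occupy positions 1–3 → average rank 2.
The 2 values of 108 occupy positions 4–5 → average rank (4+5)/2 = 4.5.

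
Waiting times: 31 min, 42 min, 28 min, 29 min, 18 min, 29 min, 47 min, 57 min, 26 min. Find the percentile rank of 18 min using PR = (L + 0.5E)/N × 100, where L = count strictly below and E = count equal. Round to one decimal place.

N = 9.
Strictly below 18: 0. Equal to 18: 1.
PR = (0 + 0.5·1)/9 × 100 = 5.6

5.6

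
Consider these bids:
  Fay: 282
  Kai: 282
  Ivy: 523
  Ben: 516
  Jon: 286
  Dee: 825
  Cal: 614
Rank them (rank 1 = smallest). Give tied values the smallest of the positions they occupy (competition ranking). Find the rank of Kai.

Sorted (ascending): 282, 282, 286, 516, 523, 614, 825
The 2 values of 282 occupy positions 1–2 → each gets rank 1.
Kai has value 282 → rank 1.

1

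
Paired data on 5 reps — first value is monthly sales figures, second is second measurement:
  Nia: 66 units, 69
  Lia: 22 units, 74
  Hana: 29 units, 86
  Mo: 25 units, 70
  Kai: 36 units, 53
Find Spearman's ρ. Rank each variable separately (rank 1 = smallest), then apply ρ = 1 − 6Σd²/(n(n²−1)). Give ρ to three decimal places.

Ranks of variable 1: 5, 1, 3, 2, 4
Ranks of variable 2: 2, 4, 5, 3, 1
d = r₁ − r₂: 3, -3, -2, -1, 3
d²: 9, 9, 4, 1, 9; Σd² = 32
ρ = 1 − 6·32/(5·24) = 1 − 192/120 = -0.600

-0.600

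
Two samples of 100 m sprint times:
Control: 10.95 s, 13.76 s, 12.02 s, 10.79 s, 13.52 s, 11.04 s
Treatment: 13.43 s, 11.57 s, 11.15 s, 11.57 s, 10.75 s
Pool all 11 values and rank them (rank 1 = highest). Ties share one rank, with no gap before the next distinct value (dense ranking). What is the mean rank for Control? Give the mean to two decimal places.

5.17

Sorted (descending): 13.76, 13.52, 13.43, 12.02, 11.57, 11.57, 11.15, 11.04, 10.95, 10.79, 10.75
The 2 values of 11.57 share dense rank 5.
Remaining distinct values take the next consecutive integers.
Control values → pooled ranks: 10.95→8, 13.76→1, 12.02→4, 10.79→9, 13.52→2, 11.04→7
Mean rank = (8 + 1 + 4 + 9 + 2 + 7) / 6 = 5.17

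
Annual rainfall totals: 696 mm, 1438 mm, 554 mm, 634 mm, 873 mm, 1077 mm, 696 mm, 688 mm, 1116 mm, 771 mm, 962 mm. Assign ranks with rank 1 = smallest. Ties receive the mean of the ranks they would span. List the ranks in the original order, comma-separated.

4.5, 11, 1, 2, 7, 9, 4.5, 3, 10, 6, 8

Sorted (ascending): 554, 634, 688, 696, 696, 771, 873, 962, 1077, 1116, 1438
The 2 values of 696 occupy positions 4–5 → average rank (4+5)/2 = 4.5.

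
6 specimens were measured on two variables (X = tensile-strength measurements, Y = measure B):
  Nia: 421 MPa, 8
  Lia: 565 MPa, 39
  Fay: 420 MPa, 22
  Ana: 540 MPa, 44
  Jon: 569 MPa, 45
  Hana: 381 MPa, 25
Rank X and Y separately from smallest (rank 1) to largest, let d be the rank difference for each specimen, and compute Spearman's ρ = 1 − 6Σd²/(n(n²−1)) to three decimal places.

Ranks of variable 1: 3, 5, 2, 4, 6, 1
Ranks of variable 2: 1, 4, 2, 5, 6, 3
d = r₁ − r₂: 2, 1, 0, -1, 0, -2
d²: 4, 1, 0, 1, 0, 4; Σd² = 10
ρ = 1 − 6·10/(6·35) = 1 − 60/210 = 0.714

0.714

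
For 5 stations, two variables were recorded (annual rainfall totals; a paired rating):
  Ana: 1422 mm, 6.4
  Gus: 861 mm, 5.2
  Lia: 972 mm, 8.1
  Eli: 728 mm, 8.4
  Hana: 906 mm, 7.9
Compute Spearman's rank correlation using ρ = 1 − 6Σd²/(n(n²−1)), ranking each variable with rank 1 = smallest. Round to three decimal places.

Ranks of variable 1: 5, 2, 4, 1, 3
Ranks of variable 2: 2, 1, 4, 5, 3
d = r₁ − r₂: 3, 1, 0, -4, 0
d²: 9, 1, 0, 16, 0; Σd² = 26
ρ = 1 − 6·26/(5·24) = 1 − 156/120 = -0.300

-0.300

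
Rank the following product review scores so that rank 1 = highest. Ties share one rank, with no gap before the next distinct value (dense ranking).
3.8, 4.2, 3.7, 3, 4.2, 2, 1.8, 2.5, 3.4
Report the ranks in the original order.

2, 1, 3, 5, 1, 7, 8, 6, 4

Sorted (descending): 4.2, 4.2, 3.8, 3.7, 3.4, 3, 2.5, 2, 1.8
The 2 values of 4.2 share dense rank 1.
Remaining distinct values take the next consecutive integers.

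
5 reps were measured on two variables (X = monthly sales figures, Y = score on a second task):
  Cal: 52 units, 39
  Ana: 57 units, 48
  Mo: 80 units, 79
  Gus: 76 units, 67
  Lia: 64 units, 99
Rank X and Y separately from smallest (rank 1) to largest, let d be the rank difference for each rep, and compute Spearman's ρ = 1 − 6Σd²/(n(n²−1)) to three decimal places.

Ranks of variable 1: 1, 2, 5, 4, 3
Ranks of variable 2: 1, 2, 4, 3, 5
d = r₁ − r₂: 0, 0, 1, 1, -2
d²: 0, 0, 1, 1, 4; Σd² = 6
ρ = 1 − 6·6/(5·24) = 1 − 36/120 = 0.700

0.700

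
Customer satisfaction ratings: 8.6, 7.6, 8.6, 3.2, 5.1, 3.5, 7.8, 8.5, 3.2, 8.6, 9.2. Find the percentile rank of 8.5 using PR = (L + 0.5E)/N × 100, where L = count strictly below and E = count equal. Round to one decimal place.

59.1

N = 11.
Strictly below 8.5: 6. Equal to 8.5: 1.
PR = (6 + 0.5·1)/11 × 100 = 59.1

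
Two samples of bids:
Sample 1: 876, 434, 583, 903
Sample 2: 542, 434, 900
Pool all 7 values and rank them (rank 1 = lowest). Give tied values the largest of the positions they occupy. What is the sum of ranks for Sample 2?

11

Sorted (ascending): 434, 434, 542, 583, 876, 900, 903
The 2 values of 434 occupy positions 1–2 → each gets rank 2.
Sample 2 values → pooled ranks: 542→3, 434→2, 900→6
Rank sum = 3 + 2 + 6 = 11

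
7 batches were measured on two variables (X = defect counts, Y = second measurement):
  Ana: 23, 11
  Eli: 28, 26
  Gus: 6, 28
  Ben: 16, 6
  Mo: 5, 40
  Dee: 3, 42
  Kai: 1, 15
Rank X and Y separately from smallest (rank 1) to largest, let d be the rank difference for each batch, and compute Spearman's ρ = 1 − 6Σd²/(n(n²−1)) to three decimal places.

Ranks of variable 1: 6, 7, 4, 5, 3, 2, 1
Ranks of variable 2: 2, 4, 5, 1, 6, 7, 3
d = r₁ − r₂: 4, 3, -1, 4, -3, -5, -2
d²: 16, 9, 1, 16, 9, 25, 4; Σd² = 80
ρ = 1 − 6·80/(7·48) = 1 − 480/336 = -0.429

-0.429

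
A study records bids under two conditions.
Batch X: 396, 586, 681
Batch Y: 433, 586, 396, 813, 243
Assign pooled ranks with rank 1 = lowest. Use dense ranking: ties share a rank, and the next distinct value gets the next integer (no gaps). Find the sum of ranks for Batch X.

Sorted (ascending): 243, 396, 396, 433, 586, 586, 681, 813
The 2 values of 396 share dense rank 2.
The 2 values of 586 share dense rank 4.
Remaining distinct values take the next consecutive integers.
Batch X values → pooled ranks: 396→2, 586→4, 681→5
Rank sum = 2 + 4 + 5 = 11

11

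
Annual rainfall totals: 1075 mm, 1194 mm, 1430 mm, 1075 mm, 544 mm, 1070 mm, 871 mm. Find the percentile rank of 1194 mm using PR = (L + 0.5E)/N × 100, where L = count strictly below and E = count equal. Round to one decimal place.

N = 7.
Strictly below 1194: 5. Equal to 1194: 1.
PR = (5 + 0.5·1)/7 × 100 = 78.6

78.6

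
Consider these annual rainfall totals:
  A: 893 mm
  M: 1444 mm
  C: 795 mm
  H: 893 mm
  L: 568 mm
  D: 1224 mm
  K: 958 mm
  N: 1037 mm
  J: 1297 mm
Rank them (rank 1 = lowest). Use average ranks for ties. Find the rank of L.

Sorted (ascending): 568, 795, 893, 893, 958, 1037, 1224, 1297, 1444
The 2 values of 893 occupy positions 3–4 → average rank (3+4)/2 = 3.5.
L has value 568 mm → rank 1.

1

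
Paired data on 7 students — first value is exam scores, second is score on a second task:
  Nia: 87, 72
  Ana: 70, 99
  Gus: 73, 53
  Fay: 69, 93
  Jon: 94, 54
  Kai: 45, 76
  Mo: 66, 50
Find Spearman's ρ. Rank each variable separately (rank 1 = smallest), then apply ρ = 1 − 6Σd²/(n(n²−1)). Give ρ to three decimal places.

Ranks of variable 1: 6, 4, 5, 3, 7, 1, 2
Ranks of variable 2: 4, 7, 2, 6, 3, 5, 1
d = r₁ − r₂: 2, -3, 3, -3, 4, -4, 1
d²: 4, 9, 9, 9, 16, 16, 1; Σd² = 64
ρ = 1 − 6·64/(7·48) = 1 − 384/336 = -0.143

-0.143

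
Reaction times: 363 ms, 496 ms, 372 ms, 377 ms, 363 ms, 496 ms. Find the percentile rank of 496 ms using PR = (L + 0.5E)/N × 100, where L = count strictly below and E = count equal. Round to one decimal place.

83.3

N = 6.
Strictly below 496: 4. Equal to 496: 2.
PR = (4 + 0.5·2)/6 × 100 = 83.3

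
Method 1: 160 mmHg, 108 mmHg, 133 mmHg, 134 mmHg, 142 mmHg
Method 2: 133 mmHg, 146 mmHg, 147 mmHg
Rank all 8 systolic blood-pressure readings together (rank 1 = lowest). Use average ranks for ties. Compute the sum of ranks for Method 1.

20.5

Sorted (ascending): 108, 133, 133, 134, 142, 146, 147, 160
The 2 values of 133 occupy positions 2–3 → average rank (2+3)/2 = 2.5.
Method 1 values → pooled ranks: 160→8, 108→1, 133→2.5, 134→4, 142→5
Rank sum = 8 + 1 + 2.5 + 4 + 5 = 20.5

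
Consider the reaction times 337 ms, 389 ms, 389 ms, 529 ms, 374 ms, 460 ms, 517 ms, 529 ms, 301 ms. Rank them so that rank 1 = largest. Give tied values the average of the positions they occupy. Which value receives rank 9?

301

Sorted (descending): 529, 529, 517, 460, 389, 389, 374, 337, 301
The 2 values of 529 occupy positions 1–2 → average rank (1+2)/2 = 1.5.
The 2 values of 389 occupy positions 5–6 → average rank (5+6)/2 = 5.5.
Rank 9 → value 301.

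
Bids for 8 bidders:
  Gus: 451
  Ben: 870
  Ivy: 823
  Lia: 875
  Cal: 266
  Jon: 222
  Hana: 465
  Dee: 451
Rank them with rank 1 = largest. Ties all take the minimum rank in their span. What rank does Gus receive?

Sorted (descending): 875, 870, 823, 465, 451, 451, 266, 222
The 2 values of 451 occupy positions 5–6 → each gets rank 5.
Gus has value 451 → rank 5.

5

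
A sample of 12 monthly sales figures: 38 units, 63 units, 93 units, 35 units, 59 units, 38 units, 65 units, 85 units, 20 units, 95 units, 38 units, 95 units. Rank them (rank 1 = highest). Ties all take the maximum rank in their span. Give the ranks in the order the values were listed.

Sorted (descending): 95, 95, 93, 85, 65, 63, 59, 38, 38, 38, 35, 20
The 2 values of 95 occupy positions 1–2 → each gets rank 2.
The 3 values of 38 occupy positions 8–10 → each gets rank 10.

10, 6, 3, 11, 7, 10, 5, 4, 12, 2, 10, 2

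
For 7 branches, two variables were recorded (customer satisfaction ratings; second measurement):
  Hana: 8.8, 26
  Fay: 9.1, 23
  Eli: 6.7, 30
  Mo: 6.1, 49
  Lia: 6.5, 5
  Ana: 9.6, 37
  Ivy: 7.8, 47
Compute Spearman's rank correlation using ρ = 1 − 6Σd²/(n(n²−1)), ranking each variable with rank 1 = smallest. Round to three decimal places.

Ranks of variable 1: 5, 6, 3, 1, 2, 7, 4
Ranks of variable 2: 3, 2, 4, 7, 1, 5, 6
d = r₁ − r₂: 2, 4, -1, -6, 1, 2, -2
d²: 4, 16, 1, 36, 1, 4, 4; Σd² = 66
ρ = 1 − 6·66/(7·48) = 1 − 396/336 = -0.179

-0.179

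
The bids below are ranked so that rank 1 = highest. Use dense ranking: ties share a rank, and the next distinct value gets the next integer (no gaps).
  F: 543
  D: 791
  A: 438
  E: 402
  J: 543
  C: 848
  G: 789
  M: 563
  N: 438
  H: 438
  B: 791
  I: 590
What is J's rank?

Sorted (descending): 848, 791, 791, 789, 590, 563, 543, 543, 438, 438, 438, 402
The 2 values of 791 share dense rank 2.
The 2 values of 543 share dense rank 6.
The 3 values of 438 share dense rank 7.
Remaining distinct values take the next consecutive integers.
J has value 543 → rank 6.

6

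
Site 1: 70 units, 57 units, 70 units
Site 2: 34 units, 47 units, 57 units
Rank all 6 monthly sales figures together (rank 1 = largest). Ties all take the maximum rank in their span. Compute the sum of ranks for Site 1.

8

Sorted (descending): 70, 70, 57, 57, 47, 34
The 2 values of 70 occupy positions 1–2 → each gets rank 2.
The 2 values of 57 occupy positions 3–4 → each gets rank 4.
Site 1 values → pooled ranks: 70→2, 57→4, 70→2
Rank sum = 2 + 4 + 2 = 8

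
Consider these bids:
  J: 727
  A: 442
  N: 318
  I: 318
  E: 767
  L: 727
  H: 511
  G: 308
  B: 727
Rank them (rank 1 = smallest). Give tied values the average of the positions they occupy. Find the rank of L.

Sorted (ascending): 308, 318, 318, 442, 511, 727, 727, 727, 767
The 2 values of 318 occupy positions 2–3 → average rank (2+3)/2 = 2.5.
The 3 values of 727 occupy positions 6–8 → average rank 7.
L has value 727 → rank 7.

7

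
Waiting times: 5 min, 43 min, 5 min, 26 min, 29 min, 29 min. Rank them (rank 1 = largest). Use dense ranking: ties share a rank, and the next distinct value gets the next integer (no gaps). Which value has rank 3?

Sorted (descending): 43, 29, 29, 26, 5, 5
The 2 values of 29 share dense rank 2.
The 2 values of 5 share dense rank 4.
Remaining distinct values take the next consecutive integers.
Rank 3 → value 26.

26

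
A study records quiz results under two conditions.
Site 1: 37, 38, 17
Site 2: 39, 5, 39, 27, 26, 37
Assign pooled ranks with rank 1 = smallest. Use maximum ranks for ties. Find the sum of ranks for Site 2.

Sorted (ascending): 5, 17, 26, 27, 37, 37, 38, 39, 39
The 2 values of 37 occupy positions 5–6 → each gets rank 6.
The 2 values of 39 occupy positions 8–9 → each gets rank 9.
Site 2 values → pooled ranks: 39→9, 5→1, 39→9, 27→4, 26→3, 37→6
Rank sum = 9 + 1 + 9 + 4 + 3 + 6 = 32

32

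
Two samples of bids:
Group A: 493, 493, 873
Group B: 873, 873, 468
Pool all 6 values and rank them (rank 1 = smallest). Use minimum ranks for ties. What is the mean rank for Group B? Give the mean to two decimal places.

Sorted (ascending): 468, 493, 493, 873, 873, 873
The 2 values of 493 occupy positions 2–3 → each gets rank 2.
The 3 values of 873 occupy positions 4–6 → each gets rank 4.
Group B values → pooled ranks: 873→4, 873→4, 468→1
Mean rank = (4 + 4 + 1) / 3 = 3.00

3.00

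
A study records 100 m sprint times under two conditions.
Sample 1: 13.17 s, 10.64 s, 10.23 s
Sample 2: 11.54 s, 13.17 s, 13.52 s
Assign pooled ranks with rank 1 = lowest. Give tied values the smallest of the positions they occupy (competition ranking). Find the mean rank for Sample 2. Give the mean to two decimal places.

Sorted (ascending): 10.23, 10.64, 11.54, 13.17, 13.17, 13.52
The 2 values of 13.17 occupy positions 4–5 → each gets rank 4.
Sample 2 values → pooled ranks: 11.54→3, 13.17→4, 13.52→6
Mean rank = (3 + 4 + 6) / 3 = 4.33

4.33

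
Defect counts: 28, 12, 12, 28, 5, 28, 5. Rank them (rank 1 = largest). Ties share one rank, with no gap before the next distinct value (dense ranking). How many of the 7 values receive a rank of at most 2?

5

Sorted (descending): 28, 28, 28, 12, 12, 5, 5
The 3 values of 28 share dense rank 1.
The 2 values of 12 share dense rank 2.
The 2 values of 5 share dense rank 3.
Ranks ≤ 2: {1, 1, 1, 2, 2} → 5 values.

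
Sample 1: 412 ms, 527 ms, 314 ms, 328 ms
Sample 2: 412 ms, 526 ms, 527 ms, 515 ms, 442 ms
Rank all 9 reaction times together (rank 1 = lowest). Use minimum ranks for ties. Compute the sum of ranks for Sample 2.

Sorted (ascending): 314, 328, 412, 412, 442, 515, 526, 527, 527
The 2 values of 412 occupy positions 3–4 → each gets rank 3.
The 2 values of 527 occupy positions 8–9 → each gets rank 8.
Sample 2 values → pooled ranks: 412→3, 526→7, 527→8, 515→6, 442→5
Rank sum = 3 + 7 + 8 + 6 + 5 = 29

29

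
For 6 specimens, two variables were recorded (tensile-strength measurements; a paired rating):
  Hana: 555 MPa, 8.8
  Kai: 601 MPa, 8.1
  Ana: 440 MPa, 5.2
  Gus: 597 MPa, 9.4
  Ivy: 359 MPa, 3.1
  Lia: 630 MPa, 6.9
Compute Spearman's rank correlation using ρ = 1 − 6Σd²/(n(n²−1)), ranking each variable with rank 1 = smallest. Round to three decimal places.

Ranks of variable 1: 3, 5, 2, 4, 1, 6
Ranks of variable 2: 5, 4, 2, 6, 1, 3
d = r₁ − r₂: -2, 1, 0, -2, 0, 3
d²: 4, 1, 0, 4, 0, 9; Σd² = 18
ρ = 1 − 6·18/(6·35) = 1 − 108/210 = 0.486

0.486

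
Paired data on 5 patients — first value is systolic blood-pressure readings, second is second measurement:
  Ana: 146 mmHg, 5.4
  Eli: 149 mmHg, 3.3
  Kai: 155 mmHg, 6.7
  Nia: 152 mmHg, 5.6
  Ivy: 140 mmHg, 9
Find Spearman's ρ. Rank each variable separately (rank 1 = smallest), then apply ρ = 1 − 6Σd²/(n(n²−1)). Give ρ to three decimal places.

-0.100

Ranks of variable 1: 2, 3, 5, 4, 1
Ranks of variable 2: 2, 1, 4, 3, 5
d = r₁ − r₂: 0, 2, 1, 1, -4
d²: 0, 4, 1, 1, 16; Σd² = 22
ρ = 1 − 6·22/(5·24) = 1 − 132/120 = -0.100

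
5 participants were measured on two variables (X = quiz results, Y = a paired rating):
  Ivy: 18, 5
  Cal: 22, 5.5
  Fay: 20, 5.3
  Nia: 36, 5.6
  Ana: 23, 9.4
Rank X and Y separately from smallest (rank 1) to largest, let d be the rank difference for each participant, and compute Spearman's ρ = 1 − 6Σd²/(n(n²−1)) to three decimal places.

0.900

Ranks of variable 1: 1, 3, 2, 5, 4
Ranks of variable 2: 1, 3, 2, 4, 5
d = r₁ − r₂: 0, 0, 0, 1, -1
d²: 0, 0, 0, 1, 1; Σd² = 2
ρ = 1 − 6·2/(5·24) = 1 − 12/120 = 0.900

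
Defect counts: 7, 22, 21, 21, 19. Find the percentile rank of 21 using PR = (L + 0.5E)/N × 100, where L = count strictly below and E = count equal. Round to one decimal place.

60.0

N = 5.
Strictly below 21: 2. Equal to 21: 2.
PR = (2 + 0.5·2)/5 × 100 = 60.0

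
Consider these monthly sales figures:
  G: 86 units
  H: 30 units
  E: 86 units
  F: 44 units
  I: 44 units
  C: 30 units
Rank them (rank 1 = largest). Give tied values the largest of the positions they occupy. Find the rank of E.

2

Sorted (descending): 86, 86, 44, 44, 30, 30
The 2 values of 86 occupy positions 1–2 → each gets rank 2.
The 2 values of 44 occupy positions 3–4 → each gets rank 4.
The 2 values of 30 occupy positions 5–6 → each gets rank 6.
E has value 86 units → rank 2.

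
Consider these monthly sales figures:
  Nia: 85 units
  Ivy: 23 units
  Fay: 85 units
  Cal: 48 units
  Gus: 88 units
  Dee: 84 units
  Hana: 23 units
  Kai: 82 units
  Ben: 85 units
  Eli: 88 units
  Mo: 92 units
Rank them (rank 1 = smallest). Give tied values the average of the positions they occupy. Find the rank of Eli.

Sorted (ascending): 23, 23, 48, 82, 84, 85, 85, 85, 88, 88, 92
The 2 values of 23 occupy positions 1–2 → average rank (1+2)/2 = 1.5.
The 3 values of 85 occupy positions 6–8 → average rank 7.
The 2 values of 88 occupy positions 9–10 → average rank (9+10)/2 = 9.5.
Eli has value 88 units → rank 9.5.

9.5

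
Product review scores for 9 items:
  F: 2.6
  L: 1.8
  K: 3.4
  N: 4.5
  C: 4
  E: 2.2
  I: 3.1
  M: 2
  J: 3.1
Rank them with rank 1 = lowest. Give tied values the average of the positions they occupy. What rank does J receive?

Sorted (ascending): 1.8, 2, 2.2, 2.6, 3.1, 3.1, 3.4, 4, 4.5
The 2 values of 3.1 occupy positions 5–6 → average rank (5+6)/2 = 5.5.
J has value 3.1 → rank 5.5.

5.5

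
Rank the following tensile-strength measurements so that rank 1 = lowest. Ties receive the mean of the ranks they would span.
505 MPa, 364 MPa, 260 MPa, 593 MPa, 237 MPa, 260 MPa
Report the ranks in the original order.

5, 4, 2.5, 6, 1, 2.5

Sorted (ascending): 237, 260, 260, 364, 505, 593
The 2 values of 260 occupy positions 2–3 → average rank (2+3)/2 = 2.5.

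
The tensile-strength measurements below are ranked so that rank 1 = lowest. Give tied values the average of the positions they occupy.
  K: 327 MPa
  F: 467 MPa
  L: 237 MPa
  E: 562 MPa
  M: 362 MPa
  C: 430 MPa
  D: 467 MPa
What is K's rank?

Sorted (ascending): 237, 327, 362, 430, 467, 467, 562
The 2 values of 467 occupy positions 5–6 → average rank (5+6)/2 = 5.5.
K has value 327 MPa → rank 2.

2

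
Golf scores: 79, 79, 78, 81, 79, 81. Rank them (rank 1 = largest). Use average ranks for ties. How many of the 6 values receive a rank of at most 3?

2

Sorted (descending): 81, 81, 79, 79, 79, 78
The 2 values of 81 occupy positions 1–2 → average rank (1+2)/2 = 1.5.
The 3 values of 79 occupy positions 3–5 → average rank 4.
Ranks ≤ 3: {1.5, 1.5} → 2 values.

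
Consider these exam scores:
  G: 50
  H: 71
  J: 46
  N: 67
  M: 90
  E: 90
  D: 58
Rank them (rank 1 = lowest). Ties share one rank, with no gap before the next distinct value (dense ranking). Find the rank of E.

Sorted (ascending): 46, 50, 58, 67, 71, 90, 90
The 2 values of 90 share dense rank 6.
Remaining distinct values take the next consecutive integers.
E has value 90 → rank 6.

6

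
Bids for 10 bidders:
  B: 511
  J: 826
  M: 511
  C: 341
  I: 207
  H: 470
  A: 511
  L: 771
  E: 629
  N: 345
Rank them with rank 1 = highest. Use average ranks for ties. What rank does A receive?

5

Sorted (descending): 826, 771, 629, 511, 511, 511, 470, 345, 341, 207
The 3 values of 511 occupy positions 4–6 → average rank 5.
A has value 511 → rank 5.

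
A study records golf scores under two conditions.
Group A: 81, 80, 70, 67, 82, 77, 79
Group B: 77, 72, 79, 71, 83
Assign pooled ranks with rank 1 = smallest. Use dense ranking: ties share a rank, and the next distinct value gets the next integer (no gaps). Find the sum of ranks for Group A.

38

Sorted (ascending): 67, 70, 71, 72, 77, 77, 79, 79, 80, 81, 82, 83
The 2 values of 77 share dense rank 5.
The 2 values of 79 share dense rank 6.
Remaining distinct values take the next consecutive integers.
Group A values → pooled ranks: 81→8, 80→7, 70→2, 67→1, 82→9, 77→5, 79→6
Rank sum = 8 + 7 + 2 + 1 + 9 + 5 + 6 = 38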